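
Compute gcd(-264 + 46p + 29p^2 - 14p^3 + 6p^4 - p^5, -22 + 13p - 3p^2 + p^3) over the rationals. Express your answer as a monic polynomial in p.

11 - p + p^2

Euclidean algorithm in ℚ[p]:
  -p^5 + 6p^4 - 14p^3 + 29p^2 + 46p - 264 = (-p^2 + 3p + 8)(p^3 - 3p^2 + 13p - 22) + (-8p^2 + 8p - 88)
  p^3 - 3p^2 + 13p - 22 = (-(1/8)p + 1/4)(-8p^2 + 8p - 88) + (0)
Last nonzero remainder: -8p^2 + 8p - 88. Dividing through by -8 gives the monic gcd p^2 - p + 11.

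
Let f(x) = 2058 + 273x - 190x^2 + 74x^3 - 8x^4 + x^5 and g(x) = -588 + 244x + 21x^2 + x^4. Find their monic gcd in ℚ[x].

By polynomial division,
  x^5 - 8x^4 + 74x^3 - 190x^2 + 273x + 2058 = (x - 8)(x^4 + 21x^2 + 244x - 588) + (53x^3 - 266x^2 + 2813x - 2646)
  x^4 + 21x^2 + 244x - 588 = ((1/53)x + 266/2809)(53x^3 - 266x^2 + 2813x - 2646) + (-(19344/2809)x^2 + (77376/2809)x - 947856/2809)
  53x^3 - 266x^2 + 2813x - 2646 = (-(148877/19344)x + 25281/3224)(-(19344/2809)x^2 + (77376/2809)x - 947856/2809) + (0)
Last nonzero remainder: -(19344/2809)x^2 + (77376/2809)x - 947856/2809. Dividing through by -19344/2809 gives the monic gcd x^2 - 4x + 49.

49 - 4x + x^2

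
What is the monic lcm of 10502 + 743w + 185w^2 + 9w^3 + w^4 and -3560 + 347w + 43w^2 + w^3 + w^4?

Euclidean algorithm in ℚ[w]:
  w^4 + 9w^3 + 185w^2 + 743w + 10502 = (w^4 + w^3 + 43w^2 + 347w - 3560) + (8w^3 + 142w^2 + 396w + 14062)
  w^4 + w^3 + 43w^2 + 347w - 3560 = ((1/8)w - 67/32)(8w^3 + 142w^2 + 396w + 14062) + ((4653/16)w^2 - (4653/8)w + 414117/16)
  8w^3 + 142w^2 + 396w + 14062 = ((128/4653)w + 2528/4653)((4653/16)w^2 - (4653/8)w + 414117/16) + (0)
Last nonzero remainder: (4653/16)w^2 - (4653/8)w + 414117/16. Dividing through by 4653/16 gives the monic gcd w^2 - 2w + 89.
Then lcm(f, g) = f·g / gcd(f, g); expanding and making the result monic gives the answer.

-420080 + 1786w + 5331w^2 + 938w^3 + 172w^4 + 12w^5 + w^6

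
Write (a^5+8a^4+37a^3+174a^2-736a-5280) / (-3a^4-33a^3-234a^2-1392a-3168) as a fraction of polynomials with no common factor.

Repeated division with remainder:
  a^5+8a^4+37a^3+174a^2-736a-5280 = (-(1/3)a+1)(-3a^4-33a^3-234a^2-1392a-3168) + (-8a^3-56a^2-400a-2112)
  -3a^4-33a^3-234a^2-1392a-3168 = ((3/8)a+3/2)(-8a^3-56a^2-400a-2112) + (0)
Last nonzero remainder: -8a^3-56a^2-400a-2112. Dividing through by -8 gives the monic gcd a^3+7a^2+50a+264.
Cancel a^3+7a^2+50a+264 from numerator and denominator to get the reduced form.

(-a^2-a+20)/(3a+12)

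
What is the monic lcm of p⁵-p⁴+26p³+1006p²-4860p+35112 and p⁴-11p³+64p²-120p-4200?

p⁷-6p⁶-19p⁵+926p⁴-11190p³+9112p²+67440p-1755600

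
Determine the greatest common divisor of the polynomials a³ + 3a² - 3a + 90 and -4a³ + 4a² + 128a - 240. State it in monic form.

a + 6

By polynomial division,
  a³ + 3a² - 3a + 90 = (-1/4)(-4a³ + 4a² + 128a - 240) + (4a² + 29a + 30)
  -4a³ + 4a² + 128a - 240 = (-a + 33/4)(4a² + 29a + 30) + (-(325/4)a - 975/2)
  4a² + 29a + 30 = (-(16/325)a - 4/65)(-(325/4)a - 975/2) + (0)
Last nonzero remainder: -(325/4)a - 975/2. Dividing through by -325/4 gives the monic gcd a + 6.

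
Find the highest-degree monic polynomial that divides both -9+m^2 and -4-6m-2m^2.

By polynomial division,
  m^2-9 = (-1/2)(-2m^2-6m-4) + (-3m-11)
  -2m^2-6m-4 = ((2/3)m-4/9)(-3m-11) + (-80/9)
  -3m-11 = ((27/80)m+99/80)(-80/9) + (0)
The last nonzero remainder is the constant -80/9, so the polynomials are coprime and gcd = 1.

1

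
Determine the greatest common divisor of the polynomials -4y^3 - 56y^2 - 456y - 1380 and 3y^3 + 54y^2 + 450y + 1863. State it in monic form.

Repeated division with remainder:
  -4y^3 - 56y^2 - 456y - 1380 = (-4/3)(3y^3 + 54y^2 + 450y + 1863) + (16y^2 + 144y + 1104)
  3y^3 + 54y^2 + 450y + 1863 = ((3/16)y + 27/16)(16y^2 + 144y + 1104) + (0)
Last nonzero remainder: 16y^2 + 144y + 1104. Dividing through by 16 gives the monic gcd y^2 + 9y + 69.

y^2 + 9y + 69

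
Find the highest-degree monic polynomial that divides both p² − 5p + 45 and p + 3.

1

Repeated division with remainder:
  p² − 5p + 45 = (p − 8)(p + 3) + (69)
  p + 3 = ((1/69)p + 1/23)(69) + (0)
The last nonzero remainder is the constant 69, so the polynomials are coprime and gcd = 1.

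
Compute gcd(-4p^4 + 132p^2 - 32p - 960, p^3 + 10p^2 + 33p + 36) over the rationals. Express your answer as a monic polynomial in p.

Euclidean algorithm in ℚ[p]:
  -4p^4 + 132p^2 - 32p - 960 = (-4p + 40)(p^3 + 10p^2 + 33p + 36) + (-136p^2 - 1208p - 2400)
  p^3 + 10p^2 + 33p + 36 = (-(1/136)p - 19/2312)(-136p^2 - 1208p - 2400) + ((1568/289)p + 4704/289)
  -136p^2 - 1208p - 2400 = (-(4913/196)p - 7225/49)((1568/289)p + 4704/289) + (0)
Last nonzero remainder: (1568/289)p + 4704/289. Dividing through by 1568/289 gives the monic gcd p + 3.

p + 3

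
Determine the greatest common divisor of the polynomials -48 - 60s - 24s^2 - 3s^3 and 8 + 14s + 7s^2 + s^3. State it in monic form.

8 + 6s + s^2

Apply the Euclidean algorithm:
  -3s^3 - 24s^2 - 60s - 48 = (-3)(s^3 + 7s^2 + 14s + 8) + (-3s^2 - 18s - 24)
  s^3 + 7s^2 + 14s + 8 = (-(1/3)s - 1/3)(-3s^2 - 18s - 24) + (0)
Last nonzero remainder: -3s^2 - 18s - 24. Dividing through by -3 gives the monic gcd s^2 + 6s + 8.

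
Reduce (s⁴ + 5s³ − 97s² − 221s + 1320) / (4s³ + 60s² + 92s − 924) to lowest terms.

(s² − 3s − 40)/(4s + 28)

Repeated division with remainder:
  s⁴ + 5s³ − 97s² − 221s + 1320 = ((1/4)s − 5/2)(4s³ + 60s² + 92s − 924) + (30s² + 240s − 990)
  4s³ + 60s² + 92s − 924 = ((2/15)s + 14/15)(30s² + 240s − 990) + (0)
Last nonzero remainder: 30s² + 240s − 990. Dividing through by 30 gives the monic gcd s² + 8s − 33.
Cancel s² + 8s − 33 from numerator and denominator to get the reduced form.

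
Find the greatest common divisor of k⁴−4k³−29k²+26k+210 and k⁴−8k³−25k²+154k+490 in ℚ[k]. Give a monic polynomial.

k³−k²−32k−70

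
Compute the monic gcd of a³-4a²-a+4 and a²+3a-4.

a-1

Repeated division with remainder:
  a³-4a²-a+4 = (a-7)(a²+3a-4) + (24a-24)
  a²+3a-4 = ((1/24)a+1/6)(24a-24) + (0)
Last nonzero remainder: 24a-24. Dividing through by 24 gives the monic gcd a-1.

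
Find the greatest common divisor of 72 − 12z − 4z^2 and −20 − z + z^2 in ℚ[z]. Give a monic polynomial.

Apply the Euclidean algorithm:
  −4z^2 − 12z + 72 = (−4)(z^2 − z − 20) + (−16z − 8)
  z^2 − z − 20 = (−(1/16)z + 3/32)(−16z − 8) + (−77/4)
  −16z − 8 = ((64/77)z + 32/77)(−77/4) + (0)
The last nonzero remainder is the constant −77/4, so the polynomials are coprime and gcd = 1.

1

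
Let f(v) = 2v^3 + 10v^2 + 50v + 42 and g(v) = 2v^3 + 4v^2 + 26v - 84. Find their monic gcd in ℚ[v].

Euclidean algorithm in ℚ[v]:
  2v^3 + 10v^2 + 50v + 42 = (2v^3 + 4v^2 + 26v - 84) + (6v^2 + 24v + 126)
  2v^3 + 4v^2 + 26v - 84 = ((1/3)v - 2/3)(6v^2 + 24v + 126) + (0)
Last nonzero remainder: 6v^2 + 24v + 126. Dividing through by 6 gives the monic gcd v^2 + 4v + 21.

v^2 + 4v + 21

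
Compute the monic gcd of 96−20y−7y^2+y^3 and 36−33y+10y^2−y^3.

−3+y

Apply the Euclidean algorithm:
  y^3−7y^2−20y+96 = (−1)(−y^3+10y^2−33y+36) + (3y^2−53y+132)
  −y^3+10y^2−33y+36 = (−(1/3)y−23/9)(3y^2−53y+132) + (−(1120/9)y+1120/3)
  3y^2−53y+132 = (−(27/1120)y+99/280)(−(1120/9)y+1120/3) + (0)
Last nonzero remainder: −(1120/9)y+1120/3. Dividing through by −1120/9 gives the monic gcd y−3.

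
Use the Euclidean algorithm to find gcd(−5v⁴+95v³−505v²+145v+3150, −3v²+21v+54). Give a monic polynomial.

v²−7v−18

Apply the Euclidean algorithm:
  −5v⁴+95v³−505v²+145v+3150 = ((5/3)v²−20v+175/3)(−3v²+21v+54) + (0)
Last nonzero remainder: −3v²+21v+54. Dividing through by −3 gives the monic gcd v²−7v−18.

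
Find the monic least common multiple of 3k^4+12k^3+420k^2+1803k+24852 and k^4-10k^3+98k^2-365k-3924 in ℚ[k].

k^6-k^5+84k^4-243k^3+239k^2-63056k-298224

By polynomial division,
  3k^4+12k^3+420k^2+1803k+24852 = (3)(k^4-10k^3+98k^2-365k-3924) + (42k^3+126k^2+2898k+36624)
  k^4-10k^3+98k^2-365k-3924 = ((1/42)k-13/42)(42k^3+126k^2+2898k+36624) + (68k^2-340k+7412)
  42k^3+126k^2+2898k+36624 = ((21/34)k+84/17)(68k^2-340k+7412) + (0)
Last nonzero remainder: 68k^2-340k+7412. Dividing through by 68 gives the monic gcd k^2-5k+109.
Then lcm(f, g) = f·g / gcd(f, g); expanding and making the result monic gives the answer.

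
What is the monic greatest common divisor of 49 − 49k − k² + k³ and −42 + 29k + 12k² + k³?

Euclidean algorithm in ℚ[k]:
  k³ − k² − 49k + 49 = (k³ + 12k² + 29k − 42) + (−13k² − 78k + 91)
  k³ + 12k² + 29k − 42 = (−(1/13)k − 6/13)(−13k² − 78k + 91) + (0)
Last nonzero remainder: −13k² − 78k + 91. Dividing through by −13 gives the monic gcd k² + 6k − 7.

−7 + 6k + k²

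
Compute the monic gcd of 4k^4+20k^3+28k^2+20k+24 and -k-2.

k+2

Apply the Euclidean algorithm:
  4k^4+20k^3+28k^2+20k+24 = (-4k^3-12k^2-4k-12)(-k-2) + (0)
Last nonzero remainder: -k-2. Dividing through by -1 gives the monic gcd k+2.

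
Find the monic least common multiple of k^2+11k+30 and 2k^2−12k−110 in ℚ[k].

k^3−91k−330

By polynomial division,
  k^2+11k+30 = (1/2)(2k^2−12k−110) + (17k+85)
  2k^2−12k−110 = ((2/17)k−22/17)(17k+85) + (0)
Last nonzero remainder: 17k+85. Dividing through by 17 gives the monic gcd k+5.
Then lcm(f, g) = f·g / gcd(f, g); expanding and making the result monic gives the answer.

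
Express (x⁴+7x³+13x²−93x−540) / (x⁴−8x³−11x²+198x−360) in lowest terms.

(x²+6x+27)/(x²−9x+18)

Euclidean algorithm in ℚ[x]:
  x⁴+7x³+13x²−93x−540 = (x⁴−8x³−11x²+198x−360) + (15x³+24x²−291x−180)
  x⁴−8x³−11x²+198x−360 = ((1/15)x−16/25)(15x³+24x²−291x−180) + ((594/25)x²+(594/25)x−2376/5)
  15x³+24x²−291x−180 = ((125/198)x+25/66)((594/25)x²+(594/25)x−2376/5) + (0)
Last nonzero remainder: (594/25)x²+(594/25)x−2376/5. Dividing through by 594/25 gives the monic gcd x²+x−20.
Cancel x²+x−20 from numerator and denominator to get the reduced form.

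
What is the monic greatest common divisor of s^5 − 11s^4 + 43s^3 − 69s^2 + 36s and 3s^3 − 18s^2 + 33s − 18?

Repeated division with remainder:
  s^5 − 11s^4 + 43s^3 − 69s^2 + 36s = ((1/3)s^2 − (5/3)s + 2/3)(3s^3 − 18s^2 + 33s − 18) + (4s^2 − 16s + 12)
  3s^3 − 18s^2 + 33s − 18 = ((3/4)s − 3/2)(4s^2 − 16s + 12) + (0)
Last nonzero remainder: 4s^2 − 16s + 12. Dividing through by 4 gives the monic gcd s^2 − 4s + 3.

s^2 − 4s + 3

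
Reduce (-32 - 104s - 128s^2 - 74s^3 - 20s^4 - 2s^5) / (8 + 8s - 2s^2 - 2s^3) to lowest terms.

Euclidean algorithm in ℚ[s]:
  -2s^5 - 20s^4 - 74s^3 - 128s^2 - 104s - 32 = (s^2 + 9s + 32)(-2s^3 - 2s^2 + 8s + 8) + (-144s^2 - 432s - 288)
  -2s^3 - 2s^2 + 8s + 8 = ((1/72)s - 1/36)(-144s^2 - 432s - 288) + (0)
Last nonzero remainder: -144s^2 - 432s - 288. Dividing through by -144 gives the monic gcd s^2 + 3s + 2.
Cancel s^2 + 3s + 2 from numerator and denominator to get the reduced form.

(8 + 14s + 7s^2 + s^3)/(-2 + s)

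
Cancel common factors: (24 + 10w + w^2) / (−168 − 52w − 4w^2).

Euclidean algorithm in ℚ[w]:
  w^2 + 10w + 24 = (−1/4)(−4w^2 − 52w − 168) + (−3w − 18)
  −4w^2 − 52w − 168 = ((4/3)w + 28/3)(−3w − 18) + (0)
Last nonzero remainder: −3w − 18. Dividing through by −3 gives the monic gcd w + 6.
Cancel w + 6 from numerator and denominator to get the reduced form.

(−4 − w)/(28 + 4w)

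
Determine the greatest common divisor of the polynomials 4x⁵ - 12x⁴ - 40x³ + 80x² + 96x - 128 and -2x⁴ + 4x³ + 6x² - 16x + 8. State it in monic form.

x³ - x² - 4x + 4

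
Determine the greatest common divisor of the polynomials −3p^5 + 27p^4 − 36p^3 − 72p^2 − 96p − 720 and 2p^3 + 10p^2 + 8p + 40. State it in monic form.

By polynomial division,
  −3p^5 + 27p^4 − 36p^3 − 72p^2 − 96p − 720 = (−(3/2)p^2 + 21p − 117)(2p^3 + 10p^2 + 8p + 40) + (990p^2 + 3960)
  2p^3 + 10p^2 + 8p + 40 = ((1/495)p + 1/99)(990p^2 + 3960) + (0)
Last nonzero remainder: 990p^2 + 3960. Dividing through by 990 gives the monic gcd p^2 + 4.

p^2 + 4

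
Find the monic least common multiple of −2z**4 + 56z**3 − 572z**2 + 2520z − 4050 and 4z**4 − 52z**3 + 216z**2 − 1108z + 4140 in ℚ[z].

Apply the Euclidean algorithm:
  −2z**4 + 56z**3 − 572z**2 + 2520z − 4050 = (−1/2)(4z**4 − 52z**3 + 216z**2 − 1108z + 4140) + (30z**3 − 464z**2 + 1966z − 1980)
  4z**4 − 52z**3 + 216z**2 − 1108z + 4140 = ((2/15)z + 74/225)(30z**3 − 464z**2 + 1966z − 1980) + ((23956/225)z**2 − (335384/225)z + 23956/5)
  30z**3 − 464z**2 + 1966z − 1980 = ((3375/11978)z − 2475/5989)((23956/225)z**2 − (335384/225)z + 23956/5) + (0)
Last nonzero remainder: (23956/225)z**2 − (335384/225)z + 23956/5. Dividing through by 23956/225 gives the monic gcd z**2 − 14z + 45.
Then lcm(f, g) = f·g / gcd(f, g); expanding and making the result monic gives the answer.

z**6 − 27z**5 + 281z**4 − 1618z**3 + 7343z**2 − 26955z + 46575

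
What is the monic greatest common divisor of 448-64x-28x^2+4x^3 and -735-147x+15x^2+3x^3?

-7+x

Apply the Euclidean algorithm:
  4x^3-28x^2-64x+448 = (4/3)(3x^3+15x^2-147x-735) + (-48x^2+132x+1428)
  3x^3+15x^2-147x-735 = (-(1/16)x-31/64)(-48x^2+132x+1428) + ((99/16)x-693/16)
  -48x^2+132x+1428 = (-(256/33)x-1088/33)((99/16)x-693/16) + (0)
Last nonzero remainder: (99/16)x-693/16. Dividing through by 99/16 gives the monic gcd x-7.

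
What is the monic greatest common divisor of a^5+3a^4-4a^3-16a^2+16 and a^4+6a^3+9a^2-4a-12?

a^3+3a^2-4

Repeated division with remainder:
  a^5+3a^4-4a^3-16a^2+16 = (a-3)(a^4+6a^3+9a^2-4a-12) + (5a^3+15a^2-20)
  a^4+6a^3+9a^2-4a-12 = ((1/5)a+3/5)(5a^3+15a^2-20) + (0)
Last nonzero remainder: 5a^3+15a^2-20. Dividing through by 5 gives the monic gcd a^3+3a^2-4.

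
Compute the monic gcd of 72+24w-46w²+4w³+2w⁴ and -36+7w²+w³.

By polynomial division,
  2w⁴+4w³-46w²+24w+72 = (2w-10)(w³+7w²-36) + (24w²+96w-288)
  w³+7w²-36 = ((1/24)w+1/8)(24w²+96w-288) + (0)
Last nonzero remainder: 24w²+96w-288. Dividing through by 24 gives the monic gcd w²+4w-12.

-12+4w+w²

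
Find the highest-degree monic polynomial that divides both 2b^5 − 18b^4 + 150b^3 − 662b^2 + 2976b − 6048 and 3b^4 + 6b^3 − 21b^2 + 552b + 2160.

b^2 − 7b + 36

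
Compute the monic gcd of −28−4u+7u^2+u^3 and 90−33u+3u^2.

1

Euclidean algorithm in ℚ[u]:
  u^3+7u^2−4u−28 = ((1/3)u+6)(3u^2−33u+90) + (164u−568)
  3u^2−33u+90 = ((3/164)u−927/6724)(164u−568) + (19656/1681)
  164u−568 = ((68921/4914)u−119351/2457)(19656/1681) + (0)
The last nonzero remainder is the constant 19656/1681, so the polynomials are coprime and gcd = 1.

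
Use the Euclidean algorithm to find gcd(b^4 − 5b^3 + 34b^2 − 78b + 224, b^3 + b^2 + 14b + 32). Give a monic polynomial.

Repeated division with remainder:
  b^4 − 5b^3 + 34b^2 − 78b + 224 = (b − 6)(b^3 + b^2 + 14b + 32) + (26b^2 − 26b + 416)
  b^3 + b^2 + 14b + 32 = ((1/26)b + 1/13)(26b^2 − 26b + 416) + (0)
Last nonzero remainder: 26b^2 − 26b + 416. Dividing through by 26 gives the monic gcd b^2 − b + 16.

b^2 − b + 16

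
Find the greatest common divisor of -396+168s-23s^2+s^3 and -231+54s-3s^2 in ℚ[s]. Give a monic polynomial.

Euclidean algorithm in ℚ[s]:
  s^3-23s^2+168s-396 = (-(1/3)s+5/3)(-3s^2+54s-231) + (s-11)
  -3s^2+54s-231 = (-3s+21)(s-11) + (0)
The last nonzero remainder s-11 is already monic.

-11+s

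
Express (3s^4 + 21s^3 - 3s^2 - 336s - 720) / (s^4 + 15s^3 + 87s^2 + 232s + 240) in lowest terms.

(3s - 12)/(s + 4)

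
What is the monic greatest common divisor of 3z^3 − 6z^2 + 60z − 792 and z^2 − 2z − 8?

1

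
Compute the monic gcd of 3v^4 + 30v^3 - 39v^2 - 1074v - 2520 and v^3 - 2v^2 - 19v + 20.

v + 4

Euclidean algorithm in ℚ[v]:
  3v^4 + 30v^3 - 39v^2 - 1074v - 2520 = (3v + 36)(v^3 - 2v^2 - 19v + 20) + (90v^2 - 450v - 3240)
  v^3 - 2v^2 - 19v + 20 = ((1/90)v + 1/30)(90v^2 - 450v - 3240) + (32v + 128)
  90v^2 - 450v - 3240 = ((45/16)v - 405/16)(32v + 128) + (0)
Last nonzero remainder: 32v + 128. Dividing through by 32 gives the monic gcd v + 4.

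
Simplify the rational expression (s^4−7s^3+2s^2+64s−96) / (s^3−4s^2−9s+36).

(s^2−6s+8)/(s−3)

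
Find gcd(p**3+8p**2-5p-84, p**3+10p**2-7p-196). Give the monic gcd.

p+7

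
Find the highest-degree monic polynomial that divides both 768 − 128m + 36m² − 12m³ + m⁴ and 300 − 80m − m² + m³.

−6 + m

Repeated division with remainder:
  m⁴ − 12m³ + 36m² − 128m + 768 = (m − 11)(m³ − m² − 80m + 300) + (105m² − 1308m + 4068)
  m³ − m² − 80m + 300 = ((1/105)m + 401/3675)(105m² − 1308m + 4068) + ((29376/1225)m − 176256/1225)
  105m² − 1308m + 4068 = ((42875/9792)m − 138425/4896)((29376/1225)m − 176256/1225) + (0)
Last nonzero remainder: (29376/1225)m − 176256/1225. Dividing through by 29376/1225 gives the monic gcd m − 6.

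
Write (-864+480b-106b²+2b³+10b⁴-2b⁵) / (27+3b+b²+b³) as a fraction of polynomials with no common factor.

Euclidean algorithm in ℚ[b]:
  -2b⁵+10b⁴+2b³-106b²+480b-864 = (-2b²+12b-4)(b³+b²+3b+27) + (-84b²+168b-756)
  b³+b²+3b+27 = (-(1/84)b-1/28)(-84b²+168b-756) + (0)
Last nonzero remainder: -84b²+168b-756. Dividing through by -84 gives the monic gcd b²-2b+9.
Cancel b²-2b+9 from numerator and denominator to get the reduced form.

(-96+32b+6b²-2b³)/(3+b)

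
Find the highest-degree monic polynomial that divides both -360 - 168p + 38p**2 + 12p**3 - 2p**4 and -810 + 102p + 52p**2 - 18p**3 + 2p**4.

-15 - 2p + p**2

Repeated division with remainder:
  -2p**4 + 12p**3 + 38p**2 - 168p - 360 = (-1)(2p**4 - 18p**3 + 52p**2 + 102p - 810) + (-6p**3 + 90p**2 - 66p - 1170)
  2p**4 - 18p**3 + 52p**2 + 102p - 810 = (-(1/3)p - 2)(-6p**3 + 90p**2 - 66p - 1170) + (210p**2 - 420p - 3150)
  -6p**3 + 90p**2 - 66p - 1170 = (-(1/35)p + 13/35)(210p**2 - 420p - 3150) + (0)
Last nonzero remainder: 210p**2 - 420p - 3150. Dividing through by 210 gives the monic gcd p**2 - 2p - 15.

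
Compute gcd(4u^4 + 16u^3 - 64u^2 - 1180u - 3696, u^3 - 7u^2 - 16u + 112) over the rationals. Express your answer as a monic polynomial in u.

u^2 - 3u - 28

Euclidean algorithm in ℚ[u]:
  4u^4 + 16u^3 - 64u^2 - 1180u - 3696 = (4u + 44)(u^3 - 7u^2 - 16u + 112) + (308u^2 - 924u - 8624)
  u^3 - 7u^2 - 16u + 112 = ((1/308)u - 1/77)(308u^2 - 924u - 8624) + (0)
Last nonzero remainder: 308u^2 - 924u - 8624. Dividing through by 308 gives the monic gcd u^2 - 3u - 28.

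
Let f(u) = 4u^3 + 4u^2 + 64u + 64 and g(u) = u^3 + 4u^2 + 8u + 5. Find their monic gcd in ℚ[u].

Apply the Euclidean algorithm:
  4u^3 + 4u^2 + 64u + 64 = (4)(u^3 + 4u^2 + 8u + 5) + (-12u^2 + 32u + 44)
  u^3 + 4u^2 + 8u + 5 = (-(1/12)u - 5/9)(-12u^2 + 32u + 44) + ((265/9)u + 265/9)
  -12u^2 + 32u + 44 = (-(108/265)u + 396/265)((265/9)u + 265/9) + (0)
Last nonzero remainder: (265/9)u + 265/9. Dividing through by 265/9 gives the monic gcd u + 1.

u + 1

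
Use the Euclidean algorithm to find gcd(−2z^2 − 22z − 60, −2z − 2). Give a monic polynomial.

Repeated division with remainder:
  −2z^2 − 22z − 60 = (z + 10)(−2z − 2) + (−40)
  −2z − 2 = ((1/20)z + 1/20)(−40) + (0)
The last nonzero remainder is the constant −40, so the polynomials are coprime and gcd = 1.

1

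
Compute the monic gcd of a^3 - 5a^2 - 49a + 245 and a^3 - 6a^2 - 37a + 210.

Apply the Euclidean algorithm:
  a^3 - 5a^2 - 49a + 245 = (a^3 - 6a^2 - 37a + 210) + (a^2 - 12a + 35)
  a^3 - 6a^2 - 37a + 210 = (a + 6)(a^2 - 12a + 35) + (0)
The last nonzero remainder a^2 - 12a + 35 is already monic.

a^2 - 12a + 35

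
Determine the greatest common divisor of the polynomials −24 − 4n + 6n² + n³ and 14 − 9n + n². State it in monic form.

By polynomial division,
  n³ + 6n² − 4n − 24 = (n + 15)(n² − 9n + 14) + (117n − 234)
  n² − 9n + 14 = ((1/117)n − 7/117)(117n − 234) + (0)
Last nonzero remainder: 117n − 234. Dividing through by 117 gives the monic gcd n − 2.

−2 + n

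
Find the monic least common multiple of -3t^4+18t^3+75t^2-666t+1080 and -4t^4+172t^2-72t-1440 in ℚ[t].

t^5-3t^4-43t^3+147t^2+306t-1080

Apply the Euclidean algorithm:
  -3t^4+18t^3+75t^2-666t+1080 = (3/4)(-4t^4+172t^2-72t-1440) + (18t^3-54t^2-612t+2160)
  -4t^4+172t^2-72t-1440 = (-(2/9)t-2/3)(18t^3-54t^2-612t+2160) + (0)
Last nonzero remainder: 18t^3-54t^2-612t+2160. Dividing through by 18 gives the monic gcd t^3-3t^2-34t+120.
Then lcm(f, g) = f·g / gcd(f, g); expanding and making the result monic gives the answer.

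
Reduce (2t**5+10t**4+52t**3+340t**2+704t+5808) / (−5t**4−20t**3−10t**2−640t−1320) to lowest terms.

(−2t**2−6t−44)/(5t+10)

By polynomial division,
  2t**5+10t**4+52t**3+340t**2+704t+5808 = (−(2/5)t−2/5)(−5t**4−20t**3−10t**2−640t−1320) + (40t**3+80t**2−80t+5280)
  −5t**4−20t**3−10t**2−640t−1320 = (−(1/8)t−1/4)(40t**3+80t**2−80t+5280) + (0)
Last nonzero remainder: 40t**3+80t**2−80t+5280. Dividing through by 40 gives the monic gcd t**3+2t**2−2t+132.
Cancel t**3+2t**2−2t+132 from numerator and denominator to get the reduced form.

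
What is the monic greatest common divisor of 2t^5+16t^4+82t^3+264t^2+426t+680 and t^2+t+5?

t^2+t+5

Euclidean algorithm in ℚ[t]:
  2t^5+16t^4+82t^3+264t^2+426t+680 = (2t^3+14t^2+58t+136)(t^2+t+5) + (0)
The last nonzero remainder t^2+t+5 is already monic.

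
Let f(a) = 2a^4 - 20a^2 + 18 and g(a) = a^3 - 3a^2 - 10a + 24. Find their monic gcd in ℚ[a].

By polynomial division,
  2a^4 - 20a^2 + 18 = (2a + 6)(a^3 - 3a^2 - 10a + 24) + (18a^2 + 12a - 126)
  a^3 - 3a^2 - 10a + 24 = ((1/18)a - 11/54)(18a^2 + 12a - 126) + (-(5/9)a - 5/3)
  18a^2 + 12a - 126 = (-(162/5)a + 378/5)(-(5/9)a - 5/3) + (0)
Last nonzero remainder: -(5/9)a - 5/3. Dividing through by -5/9 gives the monic gcd a + 3.

a + 3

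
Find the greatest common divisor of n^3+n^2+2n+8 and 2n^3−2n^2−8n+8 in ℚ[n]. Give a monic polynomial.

Apply the Euclidean algorithm:
  n^3+n^2+2n+8 = (1/2)(2n^3−2n^2−8n+8) + (2n^2+6n+4)
  2n^3−2n^2−8n+8 = (n−4)(2n^2+6n+4) + (12n+24)
  2n^2+6n+4 = ((1/6)n+1/6)(12n+24) + (0)
Last nonzero remainder: 12n+24. Dividing through by 12 gives the monic gcd n+2.

n+2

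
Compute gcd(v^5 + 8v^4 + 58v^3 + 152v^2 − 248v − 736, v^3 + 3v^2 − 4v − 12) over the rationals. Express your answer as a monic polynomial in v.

v^2 − 4

Apply the Euclidean algorithm:
  v^5 + 8v^4 + 58v^3 + 152v^2 − 248v − 736 = (v^2 + 5v + 47)(v^3 + 3v^2 − 4v − 12) + (43v^2 − 172)
  v^3 + 3v^2 − 4v − 12 = ((1/43)v + 3/43)(43v^2 − 172) + (0)
Last nonzero remainder: 43v^2 − 172. Dividing through by 43 gives the monic gcd v^2 − 4.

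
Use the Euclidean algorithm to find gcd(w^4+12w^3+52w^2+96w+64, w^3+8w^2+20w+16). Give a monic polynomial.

w^3+8w^2+20w+16

Apply the Euclidean algorithm:
  w^4+12w^3+52w^2+96w+64 = (w+4)(w^3+8w^2+20w+16) + (0)
The last nonzero remainder w^3+8w^2+20w+16 is already monic.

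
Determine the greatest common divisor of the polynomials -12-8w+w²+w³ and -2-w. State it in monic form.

2+w

Euclidean algorithm in ℚ[w]:
  w³+w²-8w-12 = (-w²+w+6)(-w-2) + (0)
Last nonzero remainder: -w-2. Dividing through by -1 gives the monic gcd w+2.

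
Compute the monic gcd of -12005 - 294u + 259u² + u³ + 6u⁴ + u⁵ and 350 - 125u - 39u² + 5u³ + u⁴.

By polynomial division,
  u⁵ + 6u⁴ + u³ + 259u² - 294u - 12005 = (u + 1)(u⁴ + 5u³ - 39u² - 125u + 350) + (35u³ + 423u² - 519u - 12355)
  u⁴ + 5u³ - 39u² - 125u + 350 = ((1/35)u - 248/1225)(35u³ + 423u² - 519u - 12355) + ((75294/1225)u² + (150588/1225)u - 75294/35)
  35u³ + 423u² - 519u - 12355 = ((42875/75294)u + 432425/75294)((75294/1225)u² + (150588/1225)u - 75294/35) + (0)
Last nonzero remainder: (75294/1225)u² + (150588/1225)u - 75294/35. Dividing through by 75294/1225 gives the monic gcd u² + 2u - 35.

-35 + 2u + u²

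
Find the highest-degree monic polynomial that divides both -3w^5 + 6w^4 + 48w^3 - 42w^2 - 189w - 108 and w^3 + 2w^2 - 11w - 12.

By polynomial division,
  -3w^5 + 6w^4 + 48w^3 - 42w^2 - 189w - 108 = (-3w^2 + 12w - 9)(w^3 + 2w^2 - 11w - 12) + (72w^2 - 144w - 216)
  w^3 + 2w^2 - 11w - 12 = ((1/72)w + 1/18)(72w^2 - 144w - 216) + (0)
Last nonzero remainder: 72w^2 - 144w - 216. Dividing through by 72 gives the monic gcd w^2 - 2w - 3.

w^2 - 2w - 3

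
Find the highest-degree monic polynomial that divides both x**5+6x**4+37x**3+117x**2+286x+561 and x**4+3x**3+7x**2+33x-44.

Euclidean algorithm in ℚ[x]:
  x**5+6x**4+37x**3+117x**2+286x+561 = (x+3)(x**4+3x**3+7x**2+33x-44) + (21x**3+63x**2+231x+693)
  x**4+3x**3+7x**2+33x-44 = ((1/21)x)(21x**3+63x**2+231x+693) + (-4x**2-44)
  21x**3+63x**2+231x+693 = (-(21/4)x-63/4)(-4x**2-44) + (0)
Last nonzero remainder: -4x**2-44. Dividing through by -4 gives the monic gcd x**2+11.

x**2+11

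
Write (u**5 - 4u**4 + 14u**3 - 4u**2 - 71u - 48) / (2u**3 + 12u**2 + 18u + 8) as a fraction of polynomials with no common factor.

By polynomial division,
  u**5 - 4u**4 + 14u**3 - 4u**2 - 71u - 48 = ((1/2)u**2 - 5u + 65/2)(2u**3 + 12u**2 + 18u + 8) + (-308u**2 - 616u - 308)
  2u**3 + 12u**2 + 18u + 8 = (-(1/154)u - 2/77)(-308u**2 - 616u - 308) + (0)
Last nonzero remainder: -308u**2 - 616u - 308. Dividing through by -308 gives the monic gcd u**2 + 2u + 1.
Cancel u**2 + 2u + 1 from numerator and denominator to get the reduced form.

(u**3 - 6u**2 + 25u - 48)/(2u + 8)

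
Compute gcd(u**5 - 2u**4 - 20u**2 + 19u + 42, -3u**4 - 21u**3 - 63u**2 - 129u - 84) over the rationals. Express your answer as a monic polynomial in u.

u**3 + 3u**2 + 9u + 7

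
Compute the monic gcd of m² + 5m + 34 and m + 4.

Repeated division with remainder:
  m² + 5m + 34 = (m + 1)(m + 4) + (30)
  m + 4 = ((1/30)m + 2/15)(30) + (0)
The last nonzero remainder is the constant 30, so the polynomials are coprime and gcd = 1.

1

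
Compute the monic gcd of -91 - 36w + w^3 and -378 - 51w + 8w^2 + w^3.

-7 + w

Repeated division with remainder:
  w^3 - 36w - 91 = (w^3 + 8w^2 - 51w - 378) + (-8w^2 + 15w + 287)
  w^3 + 8w^2 - 51w - 378 = (-(1/8)w - 79/64)(-8w^2 + 15w + 287) + ((217/64)w - 1519/64)
  -8w^2 + 15w + 287 = (-(512/217)w - 2624/217)((217/64)w - 1519/64) + (0)
Last nonzero remainder: (217/64)w - 1519/64. Dividing through by 217/64 gives the monic gcd w - 7.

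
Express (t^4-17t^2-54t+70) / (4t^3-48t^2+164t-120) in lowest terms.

By polynomial division,
  t^4-17t^2-54t+70 = ((1/4)t+3)(4t^3-48t^2+164t-120) + (86t^2-516t+430)
  4t^3-48t^2+164t-120 = ((2/43)t-12/43)(86t^2-516t+430) + (0)
Last nonzero remainder: 86t^2-516t+430. Dividing through by 86 gives the monic gcd t^2-6t+5.
Cancel t^2-6t+5 from numerator and denominator to get the reduced form.

(t^2+6t+14)/(4t-24)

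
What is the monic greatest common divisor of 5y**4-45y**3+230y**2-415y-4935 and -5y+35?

y-7

By polynomial division,
  5y**4-45y**3+230y**2-415y-4935 = (-y**3+2y**2-32y-141)(-5y+35) + (0)
Last nonzero remainder: -5y+35. Dividing through by -5 gives the monic gcd y-7.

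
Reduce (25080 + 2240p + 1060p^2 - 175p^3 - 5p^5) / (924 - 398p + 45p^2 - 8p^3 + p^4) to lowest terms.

(570 + 25p + 10p^2 - 5p^3)/(21 - 10p + p^2)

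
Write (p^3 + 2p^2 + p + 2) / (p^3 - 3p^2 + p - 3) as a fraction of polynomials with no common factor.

(p + 2)/(p - 3)

Apply the Euclidean algorithm:
  p^3 + 2p^2 + p + 2 = (p^3 - 3p^2 + p - 3) + (5p^2 + 5)
  p^3 - 3p^2 + p - 3 = ((1/5)p - 3/5)(5p^2 + 5) + (0)
Last nonzero remainder: 5p^2 + 5. Dividing through by 5 gives the monic gcd p^2 + 1.
Cancel p^2 + 1 from numerator and denominator to get the reduced form.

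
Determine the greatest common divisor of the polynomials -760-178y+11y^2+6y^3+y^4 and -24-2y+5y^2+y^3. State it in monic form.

Euclidean algorithm in ℚ[y]:
  y^4+6y^3+11y^2-178y-760 = (y+1)(y^3+5y^2-2y-24) + (8y^2-152y-736)
  y^3+5y^2-2y-24 = ((1/8)y+3)(8y^2-152y-736) + (546y+2184)
  8y^2-152y-736 = ((4/273)y-92/273)(546y+2184) + (0)
Last nonzero remainder: 546y+2184. Dividing through by 546 gives the monic gcd y+4.

4+y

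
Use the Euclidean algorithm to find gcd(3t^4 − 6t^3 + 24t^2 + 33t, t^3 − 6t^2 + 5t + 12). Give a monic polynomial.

By polynomial division,
  3t^4 − 6t^3 + 24t^2 + 33t = (3t + 12)(t^3 − 6t^2 + 5t + 12) + (81t^2 − 63t − 144)
  t^3 − 6t^2 + 5t + 12 = ((1/81)t − 47/729)(81t^2 − 63t − 144) + ((220/81)t + 220/81)
  81t^2 − 63t − 144 = ((6561/220)t − 2916/55)((220/81)t + 220/81) + (0)
Last nonzero remainder: (220/81)t + 220/81. Dividing through by 220/81 gives the monic gcd t + 1.

t + 1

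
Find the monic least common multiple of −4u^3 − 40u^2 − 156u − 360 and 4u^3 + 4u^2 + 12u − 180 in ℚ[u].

Apply the Euclidean algorithm:
  −4u^3 − 40u^2 − 156u − 360 = (−1)(4u^3 + 4u^2 + 12u − 180) + (−36u^2 − 144u − 540)
  4u^3 + 4u^2 + 12u − 180 = (−(1/9)u + 1/3)(−36u^2 − 144u − 540) + (0)
Last nonzero remainder: −36u^2 − 144u − 540. Dividing through by −36 gives the monic gcd u^2 + 4u + 15.
Then lcm(f, g) = f·g / gcd(f, g); expanding and making the result monic gives the answer.

u^4 + 7u^3 + 9u^2 − 27u − 270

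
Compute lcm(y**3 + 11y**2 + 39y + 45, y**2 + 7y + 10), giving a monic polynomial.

By polynomial division,
  y**3 + 11y**2 + 39y + 45 = (y + 4)(y**2 + 7y + 10) + (y + 5)
  y**2 + 7y + 10 = (y + 2)(y + 5) + (0)
The last nonzero remainder y + 5 is already monic.
Then lcm(f, g) = f·g / gcd(f, g); expanding and making the result monic gives the answer.

y**4 + 13y**3 + 61y**2 + 123y + 90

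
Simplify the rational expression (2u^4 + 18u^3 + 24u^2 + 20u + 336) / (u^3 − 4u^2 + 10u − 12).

(2u^2 + 22u + 56)/(u − 2)

Repeated division with remainder:
  2u^4 + 18u^3 + 24u^2 + 20u + 336 = (2u + 26)(u^3 − 4u^2 + 10u − 12) + (108u^2 − 216u + 648)
  u^3 − 4u^2 + 10u − 12 = ((1/108)u − 1/54)(108u^2 − 216u + 648) + (0)
Last nonzero remainder: 108u^2 − 216u + 648. Dividing through by 108 gives the monic gcd u^2 − 2u + 6.
Cancel u^2 − 2u + 6 from numerator and denominator to get the reduced form.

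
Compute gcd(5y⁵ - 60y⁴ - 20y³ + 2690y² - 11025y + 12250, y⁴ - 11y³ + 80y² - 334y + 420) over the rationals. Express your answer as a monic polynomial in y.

y² - 7y + 10

Repeated division with remainder:
  5y⁵ - 60y⁴ - 20y³ + 2690y² - 11025y + 12250 = (5y - 5)(y⁴ - 11y³ + 80y² - 334y + 420) + (-475y³ + 4760y² - 14795y + 14350)
  y⁴ - 11y³ + 80y² - 334y + 420 = (-(1/475)y + 93/45125)(-475y³ + 4760y² - 14795y + 14350) + ((352359/9025)y² - (2466513/9025)y + 704718/1805)
  -475y³ + 4760y² - 14795y + 14350 = (-(4286875/352359)y + 1850125/50337)((352359/9025)y² - (2466513/9025)y + 704718/1805) + (0)
Last nonzero remainder: (352359/9025)y² - (2466513/9025)y + 704718/1805. Dividing through by 352359/9025 gives the monic gcd y² - 7y + 10.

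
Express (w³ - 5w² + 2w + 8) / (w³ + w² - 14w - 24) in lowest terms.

(w² - w - 2)/(w² + 5w + 6)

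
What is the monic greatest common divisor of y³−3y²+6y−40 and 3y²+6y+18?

1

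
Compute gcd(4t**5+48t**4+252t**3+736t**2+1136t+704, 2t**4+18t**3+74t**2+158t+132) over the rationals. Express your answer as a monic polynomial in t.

t**3+6t**2+19t+22

By polynomial division,
  4t**5+48t**4+252t**3+736t**2+1136t+704 = (2t+6)(2t**4+18t**3+74t**2+158t+132) + (-4t**3-24t**2-76t-88)
  2t**4+18t**3+74t**2+158t+132 = (-(1/2)t-3/2)(-4t**3-24t**2-76t-88) + (0)
Last nonzero remainder: -4t**3-24t**2-76t-88. Dividing through by -4 gives the monic gcd t**3+6t**2+19t+22.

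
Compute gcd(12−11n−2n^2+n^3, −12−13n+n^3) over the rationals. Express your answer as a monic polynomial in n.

By polynomial division,
  n^3−2n^2−11n+12 = (n^3−13n−12) + (−2n^2+2n+24)
  n^3−13n−12 = (−(1/2)n−1/2)(−2n^2+2n+24) + (0)
Last nonzero remainder: −2n^2+2n+24. Dividing through by −2 gives the monic gcd n^2−n−12.

−12−n+n^2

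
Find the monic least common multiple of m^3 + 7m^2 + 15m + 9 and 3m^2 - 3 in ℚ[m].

m^4 + 6m^3 + 8m^2 - 6m - 9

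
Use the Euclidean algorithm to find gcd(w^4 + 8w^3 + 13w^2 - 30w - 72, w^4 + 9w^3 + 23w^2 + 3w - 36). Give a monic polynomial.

w^3 + 10w^2 + 33w + 36

Repeated division with remainder:
  w^4 + 8w^3 + 13w^2 - 30w - 72 = (w^4 + 9w^3 + 23w^2 + 3w - 36) + (-w^3 - 10w^2 - 33w - 36)
  w^4 + 9w^3 + 23w^2 + 3w - 36 = (-w + 1)(-w^3 - 10w^2 - 33w - 36) + (0)
Last nonzero remainder: -w^3 - 10w^2 - 33w - 36. Dividing through by -1 gives the monic gcd w^3 + 10w^2 + 33w + 36.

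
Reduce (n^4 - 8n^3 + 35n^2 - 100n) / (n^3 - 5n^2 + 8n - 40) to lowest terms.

Apply the Euclidean algorithm:
  n^4 - 8n^3 + 35n^2 - 100n = (n - 3)(n^3 - 5n^2 + 8n - 40) + (12n^2 - 36n - 120)
  n^3 - 5n^2 + 8n - 40 = ((1/12)n - 1/6)(12n^2 - 36n - 120) + (12n - 60)
  12n^2 - 36n - 120 = (n + 2)(12n - 60) + (0)
Last nonzero remainder: 12n - 60. Dividing through by 12 gives the monic gcd n - 5.
Cancel n - 5 from numerator and denominator to get the reduced form.

(n^3 - 3n^2 + 20n)/(n^2 + 8)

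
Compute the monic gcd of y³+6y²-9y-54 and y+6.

y+6

Repeated division with remainder:
  y³+6y²-9y-54 = (y²-9)(y+6) + (0)
The last nonzero remainder y+6 is already monic.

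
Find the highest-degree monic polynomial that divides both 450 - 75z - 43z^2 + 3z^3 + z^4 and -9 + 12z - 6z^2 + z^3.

Euclidean algorithm in ℚ[z]:
  z^4 + 3z^3 - 43z^2 - 75z + 450 = (z + 9)(z^3 - 6z^2 + 12z - 9) + (-z^2 - 174z + 531)
  z^3 - 6z^2 + 12z - 9 = (-z + 180)(-z^2 - 174z + 531) + (31863z - 95589)
  -z^2 - 174z + 531 = (-(1/31863)z - 59/10621)(31863z - 95589) + (0)
Last nonzero remainder: 31863z - 95589. Dividing through by 31863 gives the monic gcd z - 3.

-3 + z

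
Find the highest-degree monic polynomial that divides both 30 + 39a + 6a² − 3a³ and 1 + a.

1 + a

Repeated division with remainder:
  −3a³ + 6a² + 39a + 30 = (−3a² + 9a + 30)(a + 1) + (0)
The last nonzero remainder a + 1 is already monic.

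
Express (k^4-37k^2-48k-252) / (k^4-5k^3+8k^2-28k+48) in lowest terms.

(k^2-k-42)/(k^2-6k+8)

Euclidean algorithm in ℚ[k]:
  k^4-37k^2-48k-252 = (k^4-5k^3+8k^2-28k+48) + (5k^3-45k^2-20k-300)
  k^4-5k^3+8k^2-28k+48 = ((1/5)k+4/5)(5k^3-45k^2-20k-300) + (48k^2+48k+288)
  5k^3-45k^2-20k-300 = ((5/48)k-25/24)(48k^2+48k+288) + (0)
Last nonzero remainder: 48k^2+48k+288. Dividing through by 48 gives the monic gcd k^2+k+6.
Cancel k^2+k+6 from numerator and denominator to get the reduced form.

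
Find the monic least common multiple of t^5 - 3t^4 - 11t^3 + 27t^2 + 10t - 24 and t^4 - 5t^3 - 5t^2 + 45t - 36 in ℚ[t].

t^6 - 6t^5 - 2t^4 + 60t^3 - 71t^2 - 54t + 72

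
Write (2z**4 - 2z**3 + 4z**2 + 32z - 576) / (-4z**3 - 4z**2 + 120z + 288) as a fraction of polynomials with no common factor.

(-z**3 + 5z**2 - 22z + 72)/(2z**2 - 6z - 36)

Repeated division with remainder:
  2z**4 - 2z**3 + 4z**2 + 32z - 576 = (-(1/2)z + 1)(-4z**3 - 4z**2 + 120z + 288) + (68z**2 + 56z - 864)
  -4z**3 - 4z**2 + 120z + 288 = (-(1/17)z - 3/289)(68z**2 + 56z - 864) + ((20160/289)z + 80640/289)
  68z**2 + 56z - 864 = ((4913/5040)z - 867/280)((20160/289)z + 80640/289) + (0)
Last nonzero remainder: (20160/289)z + 80640/289. Dividing through by 20160/289 gives the monic gcd z + 4.
Cancel z + 4 from numerator and denominator to get the reduced form.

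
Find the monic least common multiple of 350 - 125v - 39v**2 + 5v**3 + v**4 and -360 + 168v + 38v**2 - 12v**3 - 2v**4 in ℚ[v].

Apply the Euclidean algorithm:
  v**4 + 5v**3 - 39v**2 - 125v + 350 = (-1/2)(-2v**4 - 12v**3 + 38v**2 + 168v - 360) + (-v**3 - 20v**2 - 41v + 170)
  -2v**4 - 12v**3 + 38v**2 + 168v - 360 = (2v - 28)(-v**3 - 20v**2 - 41v + 170) + (-440v**2 - 1320v + 4400)
  -v**3 - 20v**2 - 41v + 170 = ((1/440)v + 17/440)(-440v**2 - 1320v + 4400) + (0)
Last nonzero remainder: -440v**2 - 1320v + 4400. Dividing through by -440 gives the monic gcd v**2 + 3v - 10.
Then lcm(f, g) = f·g / gcd(f, g); expanding and making the result monic gives the answer.

-6300 + 3300v + 677v**2 - 332v**3 - 42v**4 + 8v**5 + v**6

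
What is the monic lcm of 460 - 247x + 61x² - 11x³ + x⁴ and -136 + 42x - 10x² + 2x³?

7820 - 4659x + 1744x² - 495x³ + 89x⁴ - 12x⁵ + x⁶

Repeated division with remainder:
  x⁴ - 11x³ + 61x² - 247x + 460 = ((1/2)x - 3)(2x³ - 10x² + 42x - 136) + (10x² - 53x + 52)
  2x³ - 10x² + 42x - 136 = ((1/5)x + 3/50)(10x² - 53x + 52) + ((1739/50)x - 3478/25)
  10x² - 53x + 52 = ((500/1739)x - 650/1739)((1739/50)x - 3478/25) + (0)
Last nonzero remainder: (1739/50)x - 3478/25. Dividing through by 1739/50 gives the monic gcd x - 4.
Then lcm(f, g) = f·g / gcd(f, g); expanding and making the result monic gives the answer.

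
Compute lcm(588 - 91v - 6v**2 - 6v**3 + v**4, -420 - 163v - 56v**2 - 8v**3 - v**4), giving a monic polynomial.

Repeated division with remainder:
  v**4 - 6v**3 - 6v**2 - 91v + 588 = (-1)(-v**4 - 8v**3 - 56v**2 - 163v - 420) + (-14v**3 - 62v**2 - 254v + 168)
  -v**4 - 8v**3 - 56v**2 - 163v - 420 = ((1/14)v + 25/98)(-14v**3 - 62v**2 - 254v + 168) + (-(1080/49)v**2 - (5400/49)v - 3240/7)
  -14v**3 - 62v**2 - 254v + 168 = ((343/540)v - 49/135)(-(1080/49)v**2 - (5400/49)v - 3240/7) + (0)
Last nonzero remainder: -(1080/49)v**2 - (5400/49)v - 3240/7. Dividing through by -1080/49 gives the monic gcd v**2 + 5v + 21.
Then lcm(f, g) = f·g / gcd(f, g); expanding and making the result monic gives the answer.

11760 - 56v + 195v**2 - 229v**3 - 4v**4 - 3v**5 + v**6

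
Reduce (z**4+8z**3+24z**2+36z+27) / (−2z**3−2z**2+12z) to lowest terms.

(−z**3−5z**2−9z−9)/(2z**2−4z)

Repeated division with remainder:
  z**4+8z**3+24z**2+36z+27 = (−(1/2)z−7/2)(−2z**3−2z**2+12z) + (23z**2+78z+27)
  −2z**3−2z**2+12z = (−(2/23)z+110/529)(23z**2+78z+27) + (−(990/529)z−2970/529)
  23z**2+78z+27 = (−(12167/990)z−529/110)(−(990/529)z−2970/529) + (0)
Last nonzero remainder: −(990/529)z−2970/529. Dividing through by −990/529 gives the monic gcd z+3.
Cancel z+3 from numerator and denominator to get the reduced form.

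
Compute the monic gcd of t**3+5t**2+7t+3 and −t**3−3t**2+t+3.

Repeated division with remainder:
  t**3+5t**2+7t+3 = (−1)(−t**3−3t**2+t+3) + (2t**2+8t+6)
  −t**3−3t**2+t+3 = (−(1/2)t+1/2)(2t**2+8t+6) + (0)
Last nonzero remainder: 2t**2+8t+6. Dividing through by 2 gives the monic gcd t**2+4t+3.

t**2+4t+3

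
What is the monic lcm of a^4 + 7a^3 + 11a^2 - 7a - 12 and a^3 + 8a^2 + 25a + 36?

Apply the Euclidean algorithm:
  a^4 + 7a^3 + 11a^2 - 7a - 12 = (a - 1)(a^3 + 8a^2 + 25a + 36) + (-6a^2 - 18a + 24)
  a^3 + 8a^2 + 25a + 36 = (-(1/6)a - 5/6)(-6a^2 - 18a + 24) + (14a + 56)
  -6a^2 - 18a + 24 = (-(3/7)a + 3/7)(14a + 56) + (0)
Last nonzero remainder: 14a + 56. Dividing through by 14 gives the monic gcd a + 4.
Then lcm(f, g) = f·g / gcd(f, g); expanding and making the result monic gives the answer.

a^6 + 11a^5 + 48a^4 + 100a^3 + 59a^2 - 111a - 108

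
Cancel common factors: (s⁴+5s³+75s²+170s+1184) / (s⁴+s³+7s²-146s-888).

Apply the Euclidean algorithm:
  s⁴+5s³+75s²+170s+1184 = (s⁴+s³+7s²-146s-888) + (4s³+68s²+316s+2072)
  s⁴+s³+7s²-146s-888 = ((1/4)s-4)(4s³+68s²+316s+2072) + (200s²+600s+7400)
  4s³+68s²+316s+2072 = ((1/50)s+7/25)(200s²+600s+7400) + (0)
Last nonzero remainder: 200s²+600s+7400. Dividing through by 200 gives the monic gcd s²+3s+37.
Cancel s²+3s+37 from numerator and denominator to get the reduced form.

(s²+2s+32)/(s²-2s-24)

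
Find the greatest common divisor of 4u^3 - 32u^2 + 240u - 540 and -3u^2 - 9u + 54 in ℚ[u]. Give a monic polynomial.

u - 3

By polynomial division,
  4u^3 - 32u^2 + 240u - 540 = (-(4/3)u + 44/3)(-3u^2 - 9u + 54) + (444u - 1332)
  -3u^2 - 9u + 54 = (-(1/148)u - 3/74)(444u - 1332) + (0)
Last nonzero remainder: 444u - 1332. Dividing through by 444 gives the monic gcd u - 3.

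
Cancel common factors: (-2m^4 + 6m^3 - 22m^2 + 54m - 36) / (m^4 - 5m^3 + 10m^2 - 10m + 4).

(-2m^2 - 18)/(m^2 - 2m + 2)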